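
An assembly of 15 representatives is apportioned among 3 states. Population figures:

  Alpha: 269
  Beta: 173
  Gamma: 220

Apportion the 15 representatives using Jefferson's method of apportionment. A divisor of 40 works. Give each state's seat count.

With modified divisor 40: modified quotas Alpha 6.725, Beta 4.325, Gamma 5.500.
Rounding down: Alpha 6, Beta 4, Gamma 5 (total 15).

Alpha=6, Beta=4, Gamma=5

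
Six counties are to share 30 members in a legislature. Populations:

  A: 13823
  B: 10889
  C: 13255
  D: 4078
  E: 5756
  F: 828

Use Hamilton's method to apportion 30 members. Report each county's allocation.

The standard divisor is 48629/30 ≈ 1620.967.
Standard quotas: A 8.5276, B 6.7176, C 8.1772, D 2.5158, E 3.5510, F 0.5108.
Lower quotas: A 8, B 6, C 8, D 2, E 3, F 0 (sum 27, leaving 3 seats).
Remainders in descending order: B 0.7176, E 0.5510, A 0.5276, D 0.5158, F 0.5108, C 0.1772.
The surplus seats go to B, E, A.

A=9; B=7; C=8; D=2; E=4; F=0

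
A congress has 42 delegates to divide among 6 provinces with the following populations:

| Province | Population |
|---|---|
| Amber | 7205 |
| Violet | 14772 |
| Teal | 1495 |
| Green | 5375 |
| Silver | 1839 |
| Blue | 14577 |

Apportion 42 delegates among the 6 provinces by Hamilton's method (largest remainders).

Total 45263; standard divisor 45263/42 ≈ 1077.69.
Standard quotas: Amber 6.6856, Violet 13.7071, Teal 1.3872, Green 4.9875, Silver 1.7064, Blue 13.5261.
Lower quotas: Amber 6, Violet 13, Teal 1, Green 4, Silver 1, Blue 13 (sum 38, leaving 4 seats).
Remainders in descending order: Green 0.9875, Violet 0.7071, Silver 0.7064, Amber 0.6856, Blue 0.5261, Teal 0.3872.
The surplus seats go to Green, Violet, Silver, Amber.

Amber: 7, Violet: 14, Teal: 1, Green: 5, Silver: 2, Blue: 13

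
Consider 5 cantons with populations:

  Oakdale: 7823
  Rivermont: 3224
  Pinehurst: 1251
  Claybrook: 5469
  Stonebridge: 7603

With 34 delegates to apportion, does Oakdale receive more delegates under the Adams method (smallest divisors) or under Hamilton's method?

Adams: Oakdale 10, Rivermont 5, Pinehurst 2, Claybrook 7, Stonebridge 10.
Hamilton: Oakdale 11, Rivermont 4, Pinehurst 2, Claybrook 7, Stonebridge 10.
Oakdale gets 10 under Adams and 11 under Hamilton.

Hamilton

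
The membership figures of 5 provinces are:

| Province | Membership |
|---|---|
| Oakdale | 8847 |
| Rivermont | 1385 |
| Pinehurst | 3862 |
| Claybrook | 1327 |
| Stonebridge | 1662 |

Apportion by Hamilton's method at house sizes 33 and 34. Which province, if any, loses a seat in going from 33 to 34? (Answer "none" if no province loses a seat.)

none

At 33 seats: Oakdale 17, Rivermont 3, Pinehurst 7, Claybrook 3, Stonebridge 3.
At 34 seats: Oakdale 17, Rivermont 3, Pinehurst 8, Claybrook 3, Stonebridge 3.
No province's allocation decreased.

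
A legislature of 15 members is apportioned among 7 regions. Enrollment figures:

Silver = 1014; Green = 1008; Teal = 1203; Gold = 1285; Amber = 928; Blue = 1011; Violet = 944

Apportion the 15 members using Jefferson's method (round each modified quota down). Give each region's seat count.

Standard divisor 7393/15 ≈ 492.867; standard quotas: Silver 2.057, Green 2.045, Teal 2.441, Gold 2.607, Amber 1.883, Blue 2.051, Violet 1.915.
Rounding down gives 2, 2, 2, 2, 1, 2, 1 = 12 seats, so the divisor must be adjusted.
With modified divisor 410: modified quotas Silver 2.473, Green 2.459, Teal 2.934, Gold 3.134, Amber 2.263, Blue 2.466, Violet 2.302.
Rounding down: Silver 2, Green 2, Teal 2, Gold 3, Amber 2, Blue 2, Violet 2 (total 15).

Silver 2, Green 2, Teal 2, Gold 3, Amber 2, Blue 2, Violet 2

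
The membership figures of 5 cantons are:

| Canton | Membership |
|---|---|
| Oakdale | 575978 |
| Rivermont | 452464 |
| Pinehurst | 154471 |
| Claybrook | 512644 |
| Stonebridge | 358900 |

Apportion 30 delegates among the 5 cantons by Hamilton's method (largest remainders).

Oakdale=8, Rivermont=7, Pinehurst=2, Claybrook=8, Stonebridge=5

The standard divisor is 2054457/30 ≈ 68481.9.
Standard quotas: Oakdale 8.4107, Rivermont 6.6071, Pinehurst 2.2556, Claybrook 7.4858, Stonebridge 5.2408.
Lower quotas: Oakdale 8, Rivermont 6, Pinehurst 2, Claybrook 7, Stonebridge 5 (sum 28, leaving 2 seats).
Remainders in descending order: Rivermont 0.6071, Claybrook 0.4858, Oakdale 0.4107, Pinehurst 0.2556, Stonebridge 0.2408.
Largest remainders: Rivermont, Claybrook receive the extra seats.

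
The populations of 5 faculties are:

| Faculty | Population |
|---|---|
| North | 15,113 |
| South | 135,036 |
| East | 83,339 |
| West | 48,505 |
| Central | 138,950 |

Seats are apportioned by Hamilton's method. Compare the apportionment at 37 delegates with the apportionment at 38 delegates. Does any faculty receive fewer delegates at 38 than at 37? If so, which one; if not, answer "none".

At 37 seats: North 2, South 12, East 7, West 4, Central 12.
At 38 seats: North 1, South 12, East 8, West 4, Central 13.
North drops from 2 to 1.

North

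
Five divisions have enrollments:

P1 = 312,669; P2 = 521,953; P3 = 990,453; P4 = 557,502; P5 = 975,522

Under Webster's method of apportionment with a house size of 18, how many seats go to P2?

Standard divisor 3358099/18 ≈ 186561.056; standard quotas: P1 1.676, P2 2.798, P3 5.309, P4 2.988, P5 5.229.
Rounding to the nearest integer gives P1 2, P2 3, P3 5, P4 3, P5 5 — total 18, matching the house size, so no adjustment is needed.
P2 receives 3.

3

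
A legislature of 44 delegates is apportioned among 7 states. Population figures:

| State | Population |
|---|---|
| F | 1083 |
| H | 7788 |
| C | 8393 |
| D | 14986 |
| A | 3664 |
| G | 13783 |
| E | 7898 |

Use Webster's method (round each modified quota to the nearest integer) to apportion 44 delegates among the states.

Standard divisor 57595/44 ≈ 1308.977; standard quotas: F 0.827, H 5.950, C 6.412, D 11.449, A 2.799, G 10.530, E 6.034.
Rounding to the nearest integer gives F 1, H 6, C 6, D 11, A 3, G 11, E 6 — total 44, matching the house size, so no adjustment is needed.

F: 1, H: 6, C: 6, D: 11, A: 3, G: 11, E: 6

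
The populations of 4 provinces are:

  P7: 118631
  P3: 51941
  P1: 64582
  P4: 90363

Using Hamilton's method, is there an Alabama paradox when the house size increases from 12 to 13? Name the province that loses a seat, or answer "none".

At 12 seats: P7 4, P3 2, P1 3, P4 3.
At 13 seats: P7 5, P3 2, P1 2, P4 4.
P1 drops from 3 to 2.

P1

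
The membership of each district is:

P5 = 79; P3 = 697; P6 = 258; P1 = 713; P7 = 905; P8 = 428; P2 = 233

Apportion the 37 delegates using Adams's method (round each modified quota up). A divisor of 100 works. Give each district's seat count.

P5 1; P3 7; P6 3; P1 8; P7 10; P8 5; P2 3

With modified divisor 100: modified quotas P5 0.790, P3 6.970, P6 2.580, P1 7.130, P7 9.050, P8 4.280, P2 2.330.
Rounding up: P5 1, P3 7, P6 3, P1 8, P7 10, P8 5, P2 3 (total 37).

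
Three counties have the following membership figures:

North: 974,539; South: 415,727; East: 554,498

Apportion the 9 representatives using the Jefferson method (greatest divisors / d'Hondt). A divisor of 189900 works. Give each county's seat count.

With modified divisor 189900: modified quotas North 5.132, South 2.189, East 2.920.
Rounding down: North 5, South 2, East 2 (total 9).

North 5; South 2; East 2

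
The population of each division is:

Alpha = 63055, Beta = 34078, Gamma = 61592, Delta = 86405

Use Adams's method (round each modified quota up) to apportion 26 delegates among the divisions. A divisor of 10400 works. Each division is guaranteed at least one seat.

With modified divisor 10400: modified quotas Alpha 6.063, Beta 3.277, Gamma 5.922, Delta 8.308.
Rounding up: Alpha 7, Beta 4, Gamma 6, Delta 9 (total 26).

Alpha: 7, Beta: 4, Gamma: 6, Delta: 9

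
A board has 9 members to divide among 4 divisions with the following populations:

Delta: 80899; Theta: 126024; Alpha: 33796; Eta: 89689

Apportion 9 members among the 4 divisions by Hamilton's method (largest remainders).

Delta 2, Theta 3, Alpha 1, Eta 3

Total 330408; standard divisor 330408/9 = 36712.
Standard quotas: Delta 2.2036, Theta 3.4328, Alpha 0.9206, Eta 2.4430.
Lower quotas: Delta 2, Theta 3, Alpha 0, Eta 2 (sum 7, leaving 2 seats).
Remainders in descending order: Alpha 0.9206, Eta 0.4430, Theta 0.4328, Delta 0.2036.
The surplus seats go to Alpha, Eta.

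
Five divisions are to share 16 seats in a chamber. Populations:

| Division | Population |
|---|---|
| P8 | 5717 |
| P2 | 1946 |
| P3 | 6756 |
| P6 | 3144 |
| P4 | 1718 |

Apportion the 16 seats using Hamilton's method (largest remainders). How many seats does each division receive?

Standard divisor: 19281 ÷ 16 ≈ 1205.062.
Standard quotas: P8 4.7442, P2 1.6149, P3 5.6063, P6 2.6090, P4 1.4257.
Lower quotas: P8 4, P2 1, P3 5, P6 2, P4 1 (sum 13, leaving 3 seats).
Remainders in descending order: P8 0.7442, P2 0.6149, P6 0.6090, P3 0.6063, P4 0.4257.
The surplus seats go to P8, P2, P6.

P8 5, P2 2, P3 5, P6 3, P4 1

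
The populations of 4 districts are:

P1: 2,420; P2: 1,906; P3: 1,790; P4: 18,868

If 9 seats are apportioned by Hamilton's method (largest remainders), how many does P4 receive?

Standard divisor: 24984 ÷ 9 = 2776.
Standard quotas: P1 0.8718, P2 0.6866, P3 0.6448, P4 6.7968.
Lower quotas: P1 0, P2 0, P3 0, P4 6 (sum 6, leaving 3 seats).
Remainders in descending order: P1 0.8718, P4 0.7968, P2 0.6866, P3 0.6448.
Largest remainders: P1, P4, P2 receive the extra seats.
P4 receives 7.

7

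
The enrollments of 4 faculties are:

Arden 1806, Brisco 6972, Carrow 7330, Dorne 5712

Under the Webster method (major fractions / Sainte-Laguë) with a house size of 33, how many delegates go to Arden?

3

Standard divisor 21820/33 ≈ 661.212; standard quotas: Arden 2.731, Brisco 10.544, Carrow 11.086, Dorne 8.639.
Rounding to the nearest integer gives 3, 11, 11, 9 = 34 seats, so the divisor must be adjusted.
With modified divisor 670: modified quotas Arden 2.696, Brisco 10.406, Carrow 10.940, Dorne 8.525.
Rounding to the nearest integer: Arden 3, Brisco 10, Carrow 11, Dorne 9 (total 33).
Arden receives 3.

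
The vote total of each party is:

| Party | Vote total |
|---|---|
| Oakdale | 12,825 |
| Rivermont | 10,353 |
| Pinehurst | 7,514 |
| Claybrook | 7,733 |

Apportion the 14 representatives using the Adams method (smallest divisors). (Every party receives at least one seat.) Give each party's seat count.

Standard divisor 38425/14 ≈ 2744.643; standard quotas: Oakdale 4.673, Rivermont 3.772, Pinehurst 2.738, Claybrook 2.817.
Rounding up gives 5, 4, 3, 3 = 15 seats, so the divisor must be adjusted.
With modified divisor 3300: modified quotas Oakdale 3.886, Rivermont 3.137, Pinehurst 2.277, Claybrook 2.343.
Rounding up: Oakdale 4, Rivermont 4, Pinehurst 3, Claybrook 3 (total 14).

Oakdale 4, Rivermont 4, Pinehurst 3, Claybrook 3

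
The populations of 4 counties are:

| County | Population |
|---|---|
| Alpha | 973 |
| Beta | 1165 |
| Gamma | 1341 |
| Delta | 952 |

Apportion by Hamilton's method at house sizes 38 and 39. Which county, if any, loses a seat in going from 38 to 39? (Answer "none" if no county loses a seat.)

At 38 seats: Alpha 8, Beta 10, Gamma 12, Delta 8.
At 39 seats: Alpha 9, Beta 10, Gamma 12, Delta 8.
No county's allocation decreased.

none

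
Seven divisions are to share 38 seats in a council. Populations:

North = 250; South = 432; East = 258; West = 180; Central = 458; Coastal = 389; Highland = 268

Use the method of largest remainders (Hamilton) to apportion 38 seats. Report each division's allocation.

Standard divisor: 2235 ÷ 38 ≈ 58.816.
Standard quotas: North 4.251, South 7.345, East 4.387, West 3.060, Central 7.787, Coastal 6.614, Highland 4.557.
Lower quotas: North 4, South 7, East 4, West 3, Central 7, Coastal 6, Highland 4 (sum 35, leaving 3 seats).
Remainders in descending order: Central 0.787, Coastal 0.614, Highland 0.557, East 0.387, South 0.345, North 0.251, West 0.060.
The surplus seats go to Central, Coastal, Highland.

North 4, South 7, East 4, West 3, Central 8, Coastal 7, Highland 5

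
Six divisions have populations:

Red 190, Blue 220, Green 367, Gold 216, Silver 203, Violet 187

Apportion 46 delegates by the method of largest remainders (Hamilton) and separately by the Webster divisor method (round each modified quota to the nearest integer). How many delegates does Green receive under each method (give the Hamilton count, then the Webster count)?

Hamilton: Red 7, Blue 7, Green 12, Gold 7, Silver 7, Violet 6.
Webster: Red 6, Blue 7, Green 13, Gold 7, Silver 7, Violet 6.
Green gets 12 under Hamilton and 13 under Webster.

12 and 13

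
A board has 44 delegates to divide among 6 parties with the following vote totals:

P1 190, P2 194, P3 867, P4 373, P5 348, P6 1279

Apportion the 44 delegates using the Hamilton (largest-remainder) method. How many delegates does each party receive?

The standard divisor is 3251/44 ≈ 73.886.
Standard quotas: P1 2.572, P2 2.626, P3 11.734, P4 5.048, P5 4.710, P6 17.310.
Lower quotas: P1 2, P2 2, P3 11, P4 5, P5 4, P6 17 (sum 41, leaving 3 seats).
Remainders in descending order: P3 0.734, P5 0.710, P2 0.626, P1 0.572, P6 0.310, P4 0.048.
Largest remainders: P3, P5, P2 receive the extra seats.

P1 2, P2 3, P3 12, P4 5, P5 5, P6 17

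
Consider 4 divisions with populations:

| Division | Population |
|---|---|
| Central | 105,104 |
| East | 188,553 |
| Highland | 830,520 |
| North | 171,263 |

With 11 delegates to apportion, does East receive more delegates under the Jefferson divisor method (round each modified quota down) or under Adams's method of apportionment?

Jefferson: Central 1, East 1, Highland 8, North 1.
Adams: Central 1, East 2, Highland 6, North 2.
East gets 1 under Jefferson and 2 under Adams.

Adams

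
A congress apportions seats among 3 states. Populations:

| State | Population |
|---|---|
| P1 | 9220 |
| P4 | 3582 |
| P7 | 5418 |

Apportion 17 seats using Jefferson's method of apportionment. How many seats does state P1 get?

9

Standard divisor 18220/17 ≈ 1071.765; standard quotas: P1 8.603, P4 3.342, P7 5.055.
Rounding down gives 8, 3, 5 = 16 seats, so the divisor must be adjusted.
With modified divisor 1000: modified quotas P1 9.220, P4 3.582, P7 5.418.
Rounding down: P1 9, P4 3, P7 5 (total 17).
P1 receives 9.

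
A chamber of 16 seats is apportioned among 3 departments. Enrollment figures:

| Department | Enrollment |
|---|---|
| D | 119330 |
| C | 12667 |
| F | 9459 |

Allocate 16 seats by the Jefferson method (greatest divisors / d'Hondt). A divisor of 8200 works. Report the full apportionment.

D 14, C 1, F 1

With modified divisor 8200: modified quotas D 14.552, C 1.545, F 1.154.
Rounding down: D 14, C 1, F 1 (total 16).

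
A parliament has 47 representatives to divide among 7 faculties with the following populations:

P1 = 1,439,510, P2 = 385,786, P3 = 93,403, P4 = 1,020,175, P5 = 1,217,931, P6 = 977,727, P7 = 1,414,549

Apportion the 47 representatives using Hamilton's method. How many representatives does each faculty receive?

The standard divisor is 6549081/47 ≈ 139342.149.
Standard quotas: P1 10.3308, P2 2.7686, P3 0.6703, P4 7.3214, P5 8.7406, P6 7.0167, P7 10.1516.
Lower quotas: P1 10, P2 2, P3 0, P4 7, P5 8, P6 7, P7 10 (sum 44, leaving 3 seats).
Remainders in descending order: P2 0.7686, P5 0.7406, P3 0.6703, P1 0.3308, P4 0.3214, P7 0.1516, P6 0.0167.
Largest remainders: P2, P5, P3 receive the extra seats.

P1 10, P2 3, P3 1, P4 7, P5 9, P6 7, P7 10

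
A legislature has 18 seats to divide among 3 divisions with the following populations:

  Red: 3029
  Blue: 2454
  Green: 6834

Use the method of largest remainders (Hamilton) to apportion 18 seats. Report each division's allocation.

Standard divisor: 12317 ÷ 18 ≈ 684.278.
Standard quotas: Red 4.4266, Blue 3.5863, Green 9.9872.
Lower quotas: Red 4, Blue 3, Green 9 (sum 16, leaving 2 seats).
Remainders in descending order: Green 0.9872, Blue 0.5863, Red 0.4266.
The surplus seats go to Green, Blue.

Red=4, Blue=4, Green=10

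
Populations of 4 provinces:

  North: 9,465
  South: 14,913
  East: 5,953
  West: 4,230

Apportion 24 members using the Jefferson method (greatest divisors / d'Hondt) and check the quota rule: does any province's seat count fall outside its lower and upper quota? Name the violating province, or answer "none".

Standard quotas: North 6.573, South 10.356, East 4.134, West 2.937.
Jefferson allocation: North 6, South 11, East 4, West 3.
Every allocation lies between the lower and upper quota.

none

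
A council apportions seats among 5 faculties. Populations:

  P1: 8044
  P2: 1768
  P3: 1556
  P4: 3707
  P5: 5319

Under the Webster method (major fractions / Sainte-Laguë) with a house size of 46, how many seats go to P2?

Standard divisor 20394/46 ≈ 443.348; standard quotas: P1 18.144, P2 3.988, P3 3.510, P4 8.361, P5 11.997.
Rounding to the nearest integer gives P1 18, P2 4, P3 4, P4 8, P5 12 — total 46, matching the house size, so no adjustment is needed.
P2 receives 4.

4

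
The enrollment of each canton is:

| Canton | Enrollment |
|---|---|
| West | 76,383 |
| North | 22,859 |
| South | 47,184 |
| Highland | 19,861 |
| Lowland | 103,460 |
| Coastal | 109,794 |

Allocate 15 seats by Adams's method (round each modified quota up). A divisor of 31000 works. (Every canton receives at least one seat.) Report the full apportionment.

West: 3; North: 1; South: 2; Highland: 1; Lowland: 4; Coastal: 4

With modified divisor 31000: modified quotas West 2.464, North 0.737, South 1.522, Highland 0.641, Lowland 3.337, Coastal 3.542.
Rounding up: West 3, North 1, South 2, Highland 1, Lowland 4, Coastal 4 (total 15).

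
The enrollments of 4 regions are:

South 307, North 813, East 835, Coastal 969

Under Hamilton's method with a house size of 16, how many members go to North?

4

Standard divisor: 2924 ÷ 16 ≈ 182.75.
Standard quotas: South 1.680, North 4.449, East 4.569, Coastal 5.302.
Lower quotas: South 1, North 4, East 4, Coastal 5 (sum 14, leaving 2 seats).
Remainders in descending order: South 0.680, East 0.569, North 0.449, Coastal 0.302.
Largest remainders: South, East receive the extra seats.
North receives 4.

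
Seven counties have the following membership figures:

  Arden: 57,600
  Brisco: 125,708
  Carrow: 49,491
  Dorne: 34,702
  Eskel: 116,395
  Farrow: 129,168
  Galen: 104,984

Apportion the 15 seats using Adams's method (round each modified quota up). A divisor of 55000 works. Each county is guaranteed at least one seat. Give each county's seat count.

Arden=2, Brisco=3, Carrow=1, Dorne=1, Eskel=3, Farrow=3, Galen=2

With modified divisor 55000: modified quotas Arden 1.047, Brisco 2.286, Carrow 0.900, Dorne 0.631, Eskel 2.116, Farrow 2.349, Galen 1.909.
Rounding up: Arden 2, Brisco 3, Carrow 1, Dorne 1, Eskel 3, Farrow 3, Galen 2 (total 15).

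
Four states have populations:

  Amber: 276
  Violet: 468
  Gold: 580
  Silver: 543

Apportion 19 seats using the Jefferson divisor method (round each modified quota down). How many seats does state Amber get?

Standard divisor 1867/19 ≈ 98.263; standard quotas: Amber 2.809, Violet 4.763, Gold 5.903, Silver 5.526.
Rounding down gives 2, 4, 5, 5 = 16 seats, so the divisor must be adjusted.
With modified divisor 91: modified quotas Amber 3.033, Violet 5.143, Gold 6.374, Silver 5.967.
Rounding down: Amber 3, Violet 5, Gold 6, Silver 5 (total 19).
Amber receives 3.

3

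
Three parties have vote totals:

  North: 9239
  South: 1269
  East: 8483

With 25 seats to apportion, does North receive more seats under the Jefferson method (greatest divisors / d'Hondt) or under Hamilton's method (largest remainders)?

Jefferson

Jefferson: North 13, South 1, East 11.
Hamilton: North 12, South 2, East 11.
North gets 13 under Jefferson and 12 under Hamilton.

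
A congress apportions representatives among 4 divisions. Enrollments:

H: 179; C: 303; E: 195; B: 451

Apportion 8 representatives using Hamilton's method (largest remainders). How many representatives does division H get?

The standard divisor is 1128/8 = 141.
Standard quotas: H 1.270, C 2.149, E 1.383, B 3.199.
Lower quotas: H 1, C 2, E 1, B 3 (sum 7, leaving 1 seat).
Remainders in descending order: E 0.383, H 0.270, B 0.199, C 0.149.
The surplus seat goes to E.
H receives 1.

1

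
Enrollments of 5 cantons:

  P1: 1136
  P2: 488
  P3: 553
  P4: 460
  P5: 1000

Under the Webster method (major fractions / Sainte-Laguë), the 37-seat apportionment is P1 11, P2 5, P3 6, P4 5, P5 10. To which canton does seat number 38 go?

Priority for the next seat is population ÷ (current seats + 0.5).
Priorities: P1 98.783, P2 88.727, P3 85.077, P4 83.636, P5 95.238.
Highest priority: P1.

P1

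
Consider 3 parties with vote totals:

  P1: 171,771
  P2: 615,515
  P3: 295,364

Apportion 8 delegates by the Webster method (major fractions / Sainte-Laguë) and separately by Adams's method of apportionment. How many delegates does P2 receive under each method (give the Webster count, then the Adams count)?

Webster: P1 1, P2 5, P3 2.
Adams: P1 2, P2 4, P3 2.
P2 gets 5 under Webster and 4 under Adams.

5 and 4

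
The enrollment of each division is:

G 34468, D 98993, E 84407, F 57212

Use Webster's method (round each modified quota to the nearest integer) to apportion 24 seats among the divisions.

Standard divisor 275080/24 ≈ 11461.667; standard quotas: G 3.007, D 8.637, E 7.364, F 4.992.
Rounding to the nearest integer gives G 3, D 9, E 7, F 5 — total 24, matching the house size, so no adjustment is needed.

G: 3, D: 9, E: 7, F: 5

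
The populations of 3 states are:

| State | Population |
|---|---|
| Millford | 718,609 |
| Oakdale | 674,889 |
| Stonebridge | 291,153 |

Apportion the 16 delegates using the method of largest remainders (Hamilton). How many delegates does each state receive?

Millford 7, Oakdale 6, Stonebridge 3

The standard divisor is 1684651/16 ≈ 105290.688.
Standard quotas: Millford 6.8250, Oakdale 6.4098, Stonebridge 2.7652.
Lower quotas: Millford 6, Oakdale 6, Stonebridge 2 (sum 14, leaving 2 seats).
Remainders in descending order: Millford 0.8250, Stonebridge 0.7652, Oakdale 0.4098.
Largest remainders: Millford, Stonebridge receive the extra seats.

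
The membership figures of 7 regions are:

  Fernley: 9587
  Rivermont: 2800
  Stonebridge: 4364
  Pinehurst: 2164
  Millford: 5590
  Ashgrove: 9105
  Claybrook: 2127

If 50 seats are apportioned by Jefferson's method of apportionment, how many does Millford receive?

Standard divisor 35737/50 ≈ 714.74; standard quotas: Fernley 13.413, Rivermont 3.918, Stonebridge 6.106, Pinehurst 3.028, Millford 7.821, Ashgrove 12.739, Claybrook 2.976.
Rounding down gives 13, 3, 6, 3, 7, 12, 2 = 46 seats, so the divisor must be adjusted.
With modified divisor 690: modified quotas Fernley 13.894, Rivermont 4.058, Stonebridge 6.325, Pinehurst 3.136, Millford 8.101, Ashgrove 13.196, Claybrook 3.083.
Rounding down: Fernley 13, Rivermont 4, Stonebridge 6, Pinehurst 3, Millford 8, Ashgrove 13, Claybrook 3 (total 50).
Millford receives 8.

8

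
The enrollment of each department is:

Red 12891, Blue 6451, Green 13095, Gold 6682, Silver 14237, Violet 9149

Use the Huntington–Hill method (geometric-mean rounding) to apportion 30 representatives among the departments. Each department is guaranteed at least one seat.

Red 6; Blue 3; Green 6; Gold 3; Silver 7; Violet 5

With divisor 2033: modified quotas Red 6.341, Blue 3.173, Green 6.441, Gold 3.287, Silver 7.003, Violet 4.500.
Geometric-mean thresholds: Red √(6·7)=6.481, Blue √(3·4)=3.464, Green √(6·7)=6.481, Gold √(3·4)=3.464, Silver √(7·8)=7.483, Violet √(4·5)=4.472.
Each quota rounded against its threshold gives Red 6, Blue 3, Green 6, Gold 3, Silver 7, Violet 5 (total 30).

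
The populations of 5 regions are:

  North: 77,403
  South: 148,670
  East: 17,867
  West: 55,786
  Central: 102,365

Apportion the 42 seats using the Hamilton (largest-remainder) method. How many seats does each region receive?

The standard divisor is 402091/42 ≈ 9573.595.
Standard quotas: North 8.0851, South 15.5292, East 1.8663, West 5.8271, Central 10.6924.
Lower quotas: North 8, South 15, East 1, West 5, Central 10 (sum 39, leaving 3 seats).
Remainders in descending order: East 0.8663, West 0.8271, Central 0.6924, South 0.5292, North 0.0851.
Largest remainders: East, West, Central receive the extra seats.

North 8, South 15, East 2, West 6, Central 11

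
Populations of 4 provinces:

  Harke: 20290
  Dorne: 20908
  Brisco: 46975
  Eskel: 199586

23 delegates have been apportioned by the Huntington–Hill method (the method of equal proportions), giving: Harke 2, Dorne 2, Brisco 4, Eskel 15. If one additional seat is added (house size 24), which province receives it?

Eskel

Priority for the next seat is population ÷ (√(s·(s+1))).
Priorities: Harke 8283.358, Dorne 8535.655, Brisco 10503.929, Eskel 12883.221.
Highest priority: Eskel.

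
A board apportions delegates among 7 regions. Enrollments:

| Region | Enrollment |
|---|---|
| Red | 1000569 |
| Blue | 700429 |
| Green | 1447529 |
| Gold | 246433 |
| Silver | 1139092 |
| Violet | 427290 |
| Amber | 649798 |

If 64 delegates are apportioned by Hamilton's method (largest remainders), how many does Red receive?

The standard divisor is 5611140/64 ≈ 87674.062.
Standard quotas: Red 11.4124, Blue 7.9890, Green 16.5103, Gold 2.8108, Silver 12.9923, Violet 4.8736, Amber 7.4115.
Lower quotas: Red 11, Blue 7, Green 16, Gold 2, Silver 12, Violet 4, Amber 7 (sum 59, leaving 5 seats).
Remainders in descending order: Silver 0.9923, Blue 0.9890, Violet 0.8736, Gold 0.8108, Green 0.5103, Red 0.4124, Amber 0.4115.
Largest remainders: Silver, Blue, Violet, Gold, Green receive the extra seats.
Red receives 11.

11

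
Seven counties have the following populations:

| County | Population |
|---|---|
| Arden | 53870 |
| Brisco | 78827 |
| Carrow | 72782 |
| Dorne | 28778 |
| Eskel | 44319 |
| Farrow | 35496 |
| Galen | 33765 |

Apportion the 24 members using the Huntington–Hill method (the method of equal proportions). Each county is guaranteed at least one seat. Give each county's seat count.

Arden 4, Brisco 5, Carrow 5, Dorne 2, Eskel 3, Farrow 3, Galen 2

With divisor 14441: modified quotas Arden 3.730, Brisco 5.459, Carrow 5.040, Dorne 1.993, Eskel 3.069, Farrow 2.458, Galen 2.338.
Geometric-mean thresholds: Arden √(3·4)=3.464, Brisco √(5·6)=5.477, Carrow √(5·6)=5.477, Dorne √(1·2)=1.414, Eskel √(3·4)=3.464, Farrow √(2·3)=2.449, Galen √(2·3)=2.449.
Each quota rounded against its threshold gives Arden 4, Brisco 5, Carrow 5, Dorne 2, Eskel 3, Farrow 3, Galen 2 (total 24).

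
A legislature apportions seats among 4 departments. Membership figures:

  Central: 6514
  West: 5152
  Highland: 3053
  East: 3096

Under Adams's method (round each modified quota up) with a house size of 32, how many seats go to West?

9

Standard divisor 17815/32 ≈ 556.719; standard quotas: Central 11.701, West 9.254, Highland 5.484, East 5.561.
Rounding up gives 12, 10, 6, 6 = 34 seats, so the divisor must be adjusted.
With modified divisor 600: modified quotas Central 10.857, West 8.587, Highland 5.088, East 5.160.
Rounding up: Central 11, West 9, Highland 6, East 6 (total 32).
West receives 9.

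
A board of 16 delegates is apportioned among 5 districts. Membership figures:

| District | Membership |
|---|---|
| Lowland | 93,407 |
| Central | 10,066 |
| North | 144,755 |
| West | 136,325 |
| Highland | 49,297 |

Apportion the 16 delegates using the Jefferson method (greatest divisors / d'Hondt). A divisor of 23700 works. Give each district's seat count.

With modified divisor 23700: modified quotas Lowland 3.941, Central 0.425, North 6.108, West 5.752, Highland 2.080.
Rounding down: Lowland 3, Central 0, North 6, West 5, Highland 2 (total 16).

Lowland 3, Central 0, North 6, West 5, Highland 2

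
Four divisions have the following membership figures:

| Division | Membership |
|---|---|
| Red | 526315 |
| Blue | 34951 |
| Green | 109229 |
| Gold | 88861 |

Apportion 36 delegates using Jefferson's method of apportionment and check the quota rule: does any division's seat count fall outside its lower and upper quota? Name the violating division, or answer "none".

Standard quotas: Red 24.952, Blue 1.657, Green 5.178, Gold 4.213.
Jefferson allocation: Red 26, Blue 1, Green 5, Gold 4.
Red has quota 24.952 (lower 24, upper 25) but receives 26 — outside the quota interval.

Red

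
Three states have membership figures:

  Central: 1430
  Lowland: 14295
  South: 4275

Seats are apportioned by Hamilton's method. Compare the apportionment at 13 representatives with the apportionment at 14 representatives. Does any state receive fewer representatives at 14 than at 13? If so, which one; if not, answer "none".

At 13 seats: Central 1, Lowland 9, South 3.
At 14 seats: Central 1, Lowland 10, South 3.
No state's allocation decreased.

none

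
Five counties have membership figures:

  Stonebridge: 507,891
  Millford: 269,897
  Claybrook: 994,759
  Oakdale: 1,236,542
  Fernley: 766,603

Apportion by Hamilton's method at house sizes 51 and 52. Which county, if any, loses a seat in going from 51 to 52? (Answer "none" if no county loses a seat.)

At 51 seats: Stonebridge 7, Millford 4, Claybrook 13, Oakdale 17, Fernley 10.
At 52 seats: Stonebridge 7, Millford 4, Claybrook 14, Oakdale 17, Fernley 10.
No county's allocation decreased.

none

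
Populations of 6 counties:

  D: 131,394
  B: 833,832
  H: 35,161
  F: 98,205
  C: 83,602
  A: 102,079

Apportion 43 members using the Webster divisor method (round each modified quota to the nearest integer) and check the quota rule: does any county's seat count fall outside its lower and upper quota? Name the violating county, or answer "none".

B

Standard quotas: D 4.399, B 27.918, H 1.177, F 3.288, C 2.799, A 3.418.
Webster allocation: D 4, B 29, H 1, F 3, C 3, A 3.
B has quota 27.918 (lower 27, upper 28) but receives 29 — outside the quota interval.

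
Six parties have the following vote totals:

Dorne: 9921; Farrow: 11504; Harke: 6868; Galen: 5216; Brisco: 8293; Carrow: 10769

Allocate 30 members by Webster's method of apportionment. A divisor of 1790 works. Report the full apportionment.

Dorne 6, Farrow 6, Harke 4, Galen 3, Brisco 5, Carrow 6

With modified divisor 1790: modified quotas Dorne 5.542, Farrow 6.427, Harke 3.837, Galen 2.914, Brisco 4.633, Carrow 6.016.
Rounding to the nearest integer: Dorne 6, Farrow 6, Harke 4, Galen 3, Brisco 5, Carrow 6 (total 30).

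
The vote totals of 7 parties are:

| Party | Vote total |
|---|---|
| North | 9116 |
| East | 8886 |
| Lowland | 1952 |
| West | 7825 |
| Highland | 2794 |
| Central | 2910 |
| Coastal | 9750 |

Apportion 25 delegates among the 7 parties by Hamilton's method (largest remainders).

The standard divisor is 43233/25 ≈ 1729.32.
Standard quotas: North 5.2714, East 5.1384, Lowland 1.1288, West 4.5249, Highland 1.6157, Central 1.6827, Coastal 5.6381.
Lower quotas: North 5, East 5, Lowland 1, West 4, Highland 1, Central 1, Coastal 5 (sum 22, leaving 3 seats).
Remainders in descending order: Central 0.6827, Coastal 0.6381, Highland 0.6157, West 0.5249, North 0.2714, East 0.1384, Lowland 0.1288.
The surplus seats go to Central, Coastal, Highland.

North 5, East 5, Lowland 1, West 4, Highland 2, Central 2, Coastal 6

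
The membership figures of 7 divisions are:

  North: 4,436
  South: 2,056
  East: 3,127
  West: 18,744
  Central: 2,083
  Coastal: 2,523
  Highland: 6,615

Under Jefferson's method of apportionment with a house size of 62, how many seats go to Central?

Standard divisor 39584/62 ≈ 638.452; standard quotas: North 6.948, South 3.220, East 4.898, West 29.359, Central 3.263, Coastal 3.952, Highland 10.361.
Rounding down gives 6, 3, 4, 29, 3, 3, 10 = 58 seats, so the divisor must be adjusted.
With modified divisor 610: modified quotas North 7.272, South 3.370, East 5.126, West 30.728, Central 3.415, Coastal 4.136, Highland 10.844.
Rounding down: North 7, South 3, East 5, West 30, Central 3, Coastal 4, Highland 10 (total 62).
Central receives 3.

3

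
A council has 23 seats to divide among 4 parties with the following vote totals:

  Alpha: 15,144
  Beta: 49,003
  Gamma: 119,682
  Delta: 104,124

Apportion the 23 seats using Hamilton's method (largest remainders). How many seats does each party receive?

Alpha 1; Beta 4; Gamma 10; Delta 8

Standard divisor: 287953 ÷ 23 ≈ 12519.696.
Standard quotas: Alpha 1.2096, Beta 3.9141, Gamma 9.5595, Delta 8.3168.
Lower quotas: Alpha 1, Beta 3, Gamma 9, Delta 8 (sum 21, leaving 2 seats).
Remainders in descending order: Beta 0.9141, Gamma 0.5595, Delta 0.3168, Alpha 0.2096.
Largest remainders: Beta, Gamma receive the extra seats.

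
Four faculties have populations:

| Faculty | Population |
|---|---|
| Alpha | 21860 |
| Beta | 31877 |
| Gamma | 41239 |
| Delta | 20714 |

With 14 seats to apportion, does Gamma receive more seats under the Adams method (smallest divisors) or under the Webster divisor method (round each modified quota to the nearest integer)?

Adams: Alpha 3, Beta 4, Gamma 4, Delta 3.
Webster: Alpha 3, Beta 4, Gamma 5, Delta 2.
Gamma gets 4 under Adams and 5 under Webster.

Webster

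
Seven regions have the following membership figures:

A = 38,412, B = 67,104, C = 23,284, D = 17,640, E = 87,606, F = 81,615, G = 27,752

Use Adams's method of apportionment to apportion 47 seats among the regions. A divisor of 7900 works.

With modified divisor 7900: modified quotas A 4.862, B 8.494, C 2.947, D 2.233, E 11.089, F 10.331, G 3.513.
Rounding up: A 5, B 9, C 3, D 3, E 12, F 11, G 4 (total 47).

A=5, B=9, C=3, D=3, E=12, F=11, G=4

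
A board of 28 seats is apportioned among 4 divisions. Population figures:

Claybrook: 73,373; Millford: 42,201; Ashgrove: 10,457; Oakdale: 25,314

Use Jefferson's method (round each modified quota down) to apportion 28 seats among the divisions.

Claybrook: 14, Millford: 8, Ashgrove: 2, Oakdale: 4

Standard divisor 151345/28 ≈ 5405.179; standard quotas: Claybrook 13.575, Millford 7.808, Ashgrove 1.935, Oakdale 4.683.
Rounding down gives 13, 7, 1, 4 = 25 seats, so the divisor must be adjusted.
With modified divisor 5100: modified quotas Claybrook 14.387, Millford 8.275, Ashgrove 2.050, Oakdale 4.964.
Rounding down: Claybrook 14, Millford 8, Ashgrove 2, Oakdale 4 (total 28).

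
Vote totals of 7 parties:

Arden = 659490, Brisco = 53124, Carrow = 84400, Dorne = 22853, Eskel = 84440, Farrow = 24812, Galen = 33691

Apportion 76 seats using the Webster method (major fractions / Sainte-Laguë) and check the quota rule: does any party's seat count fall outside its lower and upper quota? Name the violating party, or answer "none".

Standard quotas: Arden 52.057, Brisco 4.193, Carrow 6.662, Dorne 1.804, Eskel 6.665, Farrow 1.959, Galen 2.659.
Webster allocation: Arden 51, Brisco 4, Carrow 7, Dorne 2, Eskel 7, Farrow 2, Galen 3.
Arden has quota 52.057 (lower 52, upper 53) but receives 51 — outside the quota interval.

Arden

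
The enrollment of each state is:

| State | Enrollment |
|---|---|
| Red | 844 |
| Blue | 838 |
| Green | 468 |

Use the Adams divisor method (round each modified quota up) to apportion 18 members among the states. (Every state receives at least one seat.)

Standard divisor 2150/18 ≈ 119.444; standard quotas: Red 7.066, Blue 7.016, Green 3.918.
Rounding up gives 8, 8, 4 = 20 seats, so the divisor must be adjusted.
With modified divisor 130: modified quotas Red 6.492, Blue 6.446, Green 3.600.
Rounding up: Red 7, Blue 7, Green 4 (total 18).

Red=7, Blue=7, Green=4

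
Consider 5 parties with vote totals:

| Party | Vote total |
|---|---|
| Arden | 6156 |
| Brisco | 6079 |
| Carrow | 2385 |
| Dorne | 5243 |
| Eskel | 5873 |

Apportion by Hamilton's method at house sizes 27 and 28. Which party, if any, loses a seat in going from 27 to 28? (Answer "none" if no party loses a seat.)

Carrow

At 27 seats: Arden 6, Brisco 6, Carrow 3, Dorne 6, Eskel 6.
At 28 seats: Arden 7, Brisco 7, Carrow 2, Dorne 6, Eskel 6.
Carrow drops from 3 to 2.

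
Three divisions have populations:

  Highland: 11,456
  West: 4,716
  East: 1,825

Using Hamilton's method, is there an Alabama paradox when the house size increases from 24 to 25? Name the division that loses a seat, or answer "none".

At 24 seats: Highland 15, West 6, East 3.
At 25 seats: Highland 16, West 7, East 2.
East drops from 3 to 2.

East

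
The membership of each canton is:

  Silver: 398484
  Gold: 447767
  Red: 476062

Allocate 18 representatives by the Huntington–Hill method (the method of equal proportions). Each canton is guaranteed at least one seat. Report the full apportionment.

Silver=5, Gold=6, Red=7

With divisor 73105: modified quotas Silver 5.451, Gold 6.125, Red 6.512.
Geometric-mean thresholds: Silver √(5·6)=5.477, Gold √(6·7)=6.481, Red √(6·7)=6.481.
Each quota rounded against its threshold gives Silver 5, Gold 6, Red 7 (total 18).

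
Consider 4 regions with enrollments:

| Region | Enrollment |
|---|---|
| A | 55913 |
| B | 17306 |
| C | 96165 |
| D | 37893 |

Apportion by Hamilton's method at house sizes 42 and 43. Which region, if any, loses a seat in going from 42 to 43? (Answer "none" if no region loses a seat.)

B

At 42 seats: A 11, B 4, C 19, D 8.
At 43 seats: A 12, B 3, C 20, D 8.
B drops from 4 to 3.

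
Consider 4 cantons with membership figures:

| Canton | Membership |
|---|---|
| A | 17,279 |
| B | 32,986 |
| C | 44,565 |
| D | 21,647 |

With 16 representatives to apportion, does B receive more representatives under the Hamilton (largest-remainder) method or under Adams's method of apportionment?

Hamilton: A 2, B 5, C 6, D 3.
Adams: A 3, B 4, C 6, D 3.
B gets 5 under Hamilton and 4 under Adams.

Hamilton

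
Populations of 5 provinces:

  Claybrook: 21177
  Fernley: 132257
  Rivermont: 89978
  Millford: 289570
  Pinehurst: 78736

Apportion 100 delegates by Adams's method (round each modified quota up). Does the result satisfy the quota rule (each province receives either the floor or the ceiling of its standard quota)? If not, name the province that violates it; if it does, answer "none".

Standard quotas: Claybrook 3.462, Fernley 21.621, Rivermont 14.709, Millford 47.337, Pinehurst 12.871.
Adams allocation: Claybrook 4, Fernley 22, Rivermont 15, Millford 46, Pinehurst 13.
Millford has quota 47.337 (lower 47, upper 48) but receives 46 — outside the quota interval.

Millford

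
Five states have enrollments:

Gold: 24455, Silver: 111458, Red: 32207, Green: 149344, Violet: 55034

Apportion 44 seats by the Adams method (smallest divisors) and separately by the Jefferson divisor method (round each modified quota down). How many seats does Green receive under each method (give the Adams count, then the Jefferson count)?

17 and 18

Adams: Gold 3, Silver 13, Red 4, Green 17, Violet 7.
Jefferson: Gold 3, Silver 13, Red 4, Green 18, Violet 6.
Green gets 17 under Adams and 18 under Jefferson.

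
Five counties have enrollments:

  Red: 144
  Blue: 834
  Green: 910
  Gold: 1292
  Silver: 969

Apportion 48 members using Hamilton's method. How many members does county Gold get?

Total 4149; standard divisor 4149/48 ≈ 86.438.
Standard quotas: Red 1.666, Blue 9.649, Green 10.528, Gold 14.947, Silver 11.210.
Lower quotas: Red 1, Blue 9, Green 10, Gold 14, Silver 11 (sum 45, leaving 3 seats).
Remainders in descending order: Gold 0.947, Red 0.666, Blue 0.649, Green 0.528, Silver 0.210.
Largest remainders: Gold, Red, Blue receive the extra seats.
Gold receives 15.

15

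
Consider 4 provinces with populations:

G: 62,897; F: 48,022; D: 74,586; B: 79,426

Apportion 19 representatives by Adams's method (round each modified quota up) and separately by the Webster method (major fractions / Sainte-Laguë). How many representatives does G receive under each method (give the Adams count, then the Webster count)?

4 and 5

Adams: G 4, F 4, D 5, B 6.
Webster: G 5, F 3, D 5, B 6.
G gets 4 under Adams and 5 under Webster.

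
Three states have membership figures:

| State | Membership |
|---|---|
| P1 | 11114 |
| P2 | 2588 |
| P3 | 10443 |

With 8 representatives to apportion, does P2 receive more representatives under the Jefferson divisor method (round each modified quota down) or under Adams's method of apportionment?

Jefferson: P1 4, P2 0, P3 4.
Adams: P1 4, P2 1, P3 3.
P2 gets 0 under Jefferson and 1 under Adams.

Adams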